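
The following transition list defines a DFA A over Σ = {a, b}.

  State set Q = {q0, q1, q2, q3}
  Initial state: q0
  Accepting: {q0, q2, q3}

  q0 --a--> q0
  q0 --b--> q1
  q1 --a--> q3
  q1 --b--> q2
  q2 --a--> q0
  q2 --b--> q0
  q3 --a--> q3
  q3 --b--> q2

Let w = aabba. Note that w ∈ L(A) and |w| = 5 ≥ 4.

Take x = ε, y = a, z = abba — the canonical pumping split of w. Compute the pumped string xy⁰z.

xy⁰z = xz = ε·abba = abba.
Reading y = a takes A from q0 back to q0, so after x the machine is still in q0, and z then leads to the accepting state q0. Hence abba ∈ L(A).

abba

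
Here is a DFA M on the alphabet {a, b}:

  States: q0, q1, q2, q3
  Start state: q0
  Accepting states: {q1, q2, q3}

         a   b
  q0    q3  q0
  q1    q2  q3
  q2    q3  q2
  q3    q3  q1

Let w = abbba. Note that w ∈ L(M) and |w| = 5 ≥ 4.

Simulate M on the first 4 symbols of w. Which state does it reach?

Run of M on the first 4 characters of w = a b b b:
  step 0: q0  (start)
  step 1: q3  (read a: q0→q3)
  step 2: q1  (read b: q3→q1)
  step 3: q3  (read b: q1→q3)
  step 4: q1  (read b: q3→q1)

After reading 4 characters, M is in state q1.
(This kind of state-tracing is the core of the pumping-lemma construction: with 4 states, pigeonhole forces a repeat within the first 4 steps.)

q1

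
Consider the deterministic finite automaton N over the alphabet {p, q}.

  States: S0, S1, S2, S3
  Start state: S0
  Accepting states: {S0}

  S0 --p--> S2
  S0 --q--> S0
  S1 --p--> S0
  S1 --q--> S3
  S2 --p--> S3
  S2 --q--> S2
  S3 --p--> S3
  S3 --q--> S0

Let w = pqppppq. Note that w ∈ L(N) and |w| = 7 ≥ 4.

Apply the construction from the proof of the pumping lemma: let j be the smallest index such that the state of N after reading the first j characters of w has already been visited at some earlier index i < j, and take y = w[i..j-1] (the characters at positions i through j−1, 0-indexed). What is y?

State sequence: S0 -p-> S2 -q-> S2 -p-> S3 -p-> S3 -p-> S3 -p-> S3 -q-> S0
First repeat at step 2: S2 was already visited.

So i = 1, j = 2, giving x = w[0:1] = p, y = w[1:2] = q, z = w[2:7] = ppppq.
Check: |xy| = 2 ≤ 4 and |y| = 1 ≥ 1. Reading y takes N from S2 back to S2, so every xyⁱz is accepted.
The DFA has 4 states, so the proof of the pumping lemma guarantees a repeated state among the first 4+1 visited; the segment between the two visits is the pumpable y.

q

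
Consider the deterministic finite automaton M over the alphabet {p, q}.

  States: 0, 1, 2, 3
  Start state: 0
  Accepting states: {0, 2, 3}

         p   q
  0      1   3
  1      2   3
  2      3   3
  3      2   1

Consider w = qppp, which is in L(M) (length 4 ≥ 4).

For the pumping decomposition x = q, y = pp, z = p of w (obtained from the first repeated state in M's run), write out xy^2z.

xy^2z = q·pp·pp·p = qppppp.
Reading y = pp takes M from 3 back to 3, so after x·y·y the machine is still in 3, and z then leads to the accepting state 2. Hence qppppp ∈ L(M).

qppppp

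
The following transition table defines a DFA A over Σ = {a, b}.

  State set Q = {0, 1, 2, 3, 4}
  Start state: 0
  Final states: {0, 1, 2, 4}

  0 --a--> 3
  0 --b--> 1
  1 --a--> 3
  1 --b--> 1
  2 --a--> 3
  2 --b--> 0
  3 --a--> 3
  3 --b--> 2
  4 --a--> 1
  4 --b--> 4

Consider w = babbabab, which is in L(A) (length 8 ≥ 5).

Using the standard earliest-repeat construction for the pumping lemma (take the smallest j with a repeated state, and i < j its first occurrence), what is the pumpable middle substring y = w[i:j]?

Run of A on w = b a b b a b a b:
  step 0: 0  (start)
  step 1: 1  (read b: 0→1)
  step 2: 3  (read a: 1→3)
  step 3: 2  (read b: 3→2)
  step 4: 0  (read b: 2→0)   ← first repeat (0 seen earlier)
  step 5: 3  (read a: 0→3)
  step 6: 2  (read b: 3→2)
  step 7: 3  (read a: 2→3)
  step 8: 2  (read b: 3→2)

So i = 0, j = 4, giving x = w[0:0] = ε, y = w[0:4] = babb, z = w[4:8] = abab.
Check: |xy| = 4 ≤ 5 and |y| = 4 ≥ 1. Reading y takes A from 0 back to 0, so every xyⁱz is accepted.

babb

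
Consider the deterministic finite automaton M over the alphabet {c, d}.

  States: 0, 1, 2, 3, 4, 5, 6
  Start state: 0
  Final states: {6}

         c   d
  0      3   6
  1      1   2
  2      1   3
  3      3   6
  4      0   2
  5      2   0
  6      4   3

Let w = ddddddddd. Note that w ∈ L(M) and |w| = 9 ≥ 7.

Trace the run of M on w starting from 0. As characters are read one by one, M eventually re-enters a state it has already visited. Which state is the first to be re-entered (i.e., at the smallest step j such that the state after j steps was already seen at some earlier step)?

State sequence: 0 -d-> 6 -d-> 3 -d-> 6 -d-> 3 -d-> 6 -d-> 3 -d-> 6 -d-> 3 -d-> 6
First repeat at step 3: 6 was already visited.

The earliest repeat is at step j = 3: M is in 6, which it already visited at step i = 1.

6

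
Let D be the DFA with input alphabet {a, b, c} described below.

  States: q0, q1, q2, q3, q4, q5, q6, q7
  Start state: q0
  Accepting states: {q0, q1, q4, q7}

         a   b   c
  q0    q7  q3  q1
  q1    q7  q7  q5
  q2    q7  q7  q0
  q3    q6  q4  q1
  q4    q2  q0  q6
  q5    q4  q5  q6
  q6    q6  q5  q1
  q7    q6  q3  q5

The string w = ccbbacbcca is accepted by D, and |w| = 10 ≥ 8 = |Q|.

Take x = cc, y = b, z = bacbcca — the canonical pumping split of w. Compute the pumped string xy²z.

xy^2z = cc·b·b·bacbcca = ccbbbacbcca.
Reading y = b takes D from q5 back to q5, so after x·y·y the machine is still in q5, and z then leads to the accepting state q7. Hence ccbbbacbcca ∈ L(D).

ccbbbacbcca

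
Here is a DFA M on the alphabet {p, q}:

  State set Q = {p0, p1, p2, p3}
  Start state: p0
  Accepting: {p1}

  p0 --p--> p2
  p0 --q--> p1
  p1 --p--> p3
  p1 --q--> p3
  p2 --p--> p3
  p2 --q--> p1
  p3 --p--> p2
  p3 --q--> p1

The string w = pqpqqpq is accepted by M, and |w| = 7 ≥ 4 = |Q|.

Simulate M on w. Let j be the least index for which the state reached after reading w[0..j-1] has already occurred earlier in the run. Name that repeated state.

p1

State sequence: p0 -p-> p2 -q-> p1 -p-> p3 -q-> p1 -q-> p3 -p-> p2 -q-> p1
First repeat at step 4: p1 was already visited.

The earliest repeat is at step j = 4: M is in p1, which it already visited at step i = 2.
Since M has 4 states, any run of length ≥ 4 visits 4+1 states, so by pigeonhole some state repeats within the first 4 steps — that repeat gives the pumpable loop.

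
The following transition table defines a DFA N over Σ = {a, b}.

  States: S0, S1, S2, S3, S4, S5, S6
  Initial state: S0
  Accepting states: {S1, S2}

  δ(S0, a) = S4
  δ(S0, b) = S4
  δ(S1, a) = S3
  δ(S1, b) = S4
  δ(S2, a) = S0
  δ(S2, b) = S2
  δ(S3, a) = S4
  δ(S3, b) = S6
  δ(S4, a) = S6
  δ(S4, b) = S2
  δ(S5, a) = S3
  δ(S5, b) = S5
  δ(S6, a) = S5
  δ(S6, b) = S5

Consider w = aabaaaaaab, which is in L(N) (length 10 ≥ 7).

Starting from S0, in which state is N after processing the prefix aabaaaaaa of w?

S4

State sequence: S0 -a-> S4 -a-> S6 -b-> S5 -a-> S3 -a-> S4 -a-> S6 -a-> S5 -a-> S3 -a-> S4

After reading 9 characters, N is in state S4.
(This kind of state-tracing is the core of the pumping-lemma construction: with 7 states, pigeonhole forces a repeat within the first 7 steps.)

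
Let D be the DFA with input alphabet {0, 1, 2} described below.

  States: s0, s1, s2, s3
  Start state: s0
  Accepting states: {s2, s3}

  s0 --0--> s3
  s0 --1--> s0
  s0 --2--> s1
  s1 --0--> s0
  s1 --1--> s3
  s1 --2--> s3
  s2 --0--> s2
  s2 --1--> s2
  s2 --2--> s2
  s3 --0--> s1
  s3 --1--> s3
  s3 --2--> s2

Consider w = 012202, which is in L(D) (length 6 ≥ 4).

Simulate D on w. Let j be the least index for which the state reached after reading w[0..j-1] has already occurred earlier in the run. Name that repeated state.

s3

Run of D on w = 0 1 2 2 0 2:
  step 0: s0  (start)
  step 1: s3  (read 0: s0→s3)
  step 2: s3  (read 1: s3→s3)   ← first repeat (s3 seen earlier)
  step 3: s2  (read 2: s3→s2)
  step 4: s2  (read 2: s2→s2)
  step 5: s2  (read 0: s2→s2)
  step 6: s2  (read 2: s2→s2)

The earliest repeat is at step j = 2: D is in s3, which it already visited at step i = 1.
Since D has 4 states, any run of length ≥ 4 visits 4+1 states, so by pigeonhole some state repeats within the first 4 steps — that repeat gives the pumpable loop.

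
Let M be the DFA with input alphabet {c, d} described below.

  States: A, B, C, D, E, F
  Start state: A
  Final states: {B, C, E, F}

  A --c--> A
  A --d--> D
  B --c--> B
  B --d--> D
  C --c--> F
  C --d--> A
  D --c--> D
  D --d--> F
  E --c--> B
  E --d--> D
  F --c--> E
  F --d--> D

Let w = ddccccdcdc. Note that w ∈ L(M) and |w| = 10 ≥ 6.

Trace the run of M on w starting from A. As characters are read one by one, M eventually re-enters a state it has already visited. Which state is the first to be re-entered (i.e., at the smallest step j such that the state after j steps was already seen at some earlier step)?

Run of M on w = d d c c c c d c d c:
  step 0: A  (start)
  step 1: D  (read d: A→D)
  step 2: F  (read d: D→F)
  step 3: E  (read c: F→E)
  step 4: B  (read c: E→B)
  step 5: B  (read c: B→B)   ← first repeat (B seen earlier)
  step 6: B  (read c: B→B)
  step 7: D  (read d: B→D)
  step 8: D  (read c: D→D)
  step 9: F  (read d: D→F)
  step 10: E  (read c: F→E)

The earliest repeat is at step j = 5: M is in B, which it already visited at step i = 4.

B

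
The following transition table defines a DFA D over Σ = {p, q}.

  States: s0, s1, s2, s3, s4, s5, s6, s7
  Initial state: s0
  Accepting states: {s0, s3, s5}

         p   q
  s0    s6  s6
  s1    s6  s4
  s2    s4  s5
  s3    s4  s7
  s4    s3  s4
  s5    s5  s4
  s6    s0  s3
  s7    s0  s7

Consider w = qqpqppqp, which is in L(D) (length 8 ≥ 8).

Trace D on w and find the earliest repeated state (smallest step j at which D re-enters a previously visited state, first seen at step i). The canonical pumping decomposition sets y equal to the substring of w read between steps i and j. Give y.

State sequence: s0 -q-> s6 -q-> s3 -p-> s4 -q-> s4 -p-> s3 -p-> s4 -q-> s4 -p-> s3
First repeat at step 4: s4 was already visited.

So i = 3, j = 4, giving x = w[0:3] = qqp, y = w[3:4] = q, z = w[4:8] = ppqp.
Check: |xy| = 4 ≤ 8 and |y| = 1 ≥ 1. Reading y takes D from s4 back to s4, so every xyⁱz is accepted.

q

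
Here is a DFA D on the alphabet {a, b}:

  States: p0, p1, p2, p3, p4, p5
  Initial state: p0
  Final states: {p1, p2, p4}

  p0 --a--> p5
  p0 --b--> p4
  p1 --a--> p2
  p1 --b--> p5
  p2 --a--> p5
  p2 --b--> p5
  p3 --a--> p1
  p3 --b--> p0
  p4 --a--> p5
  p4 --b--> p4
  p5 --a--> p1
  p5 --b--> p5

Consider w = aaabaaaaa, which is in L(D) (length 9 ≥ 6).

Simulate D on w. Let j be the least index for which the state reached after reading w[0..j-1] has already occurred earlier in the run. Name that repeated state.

State sequence: p0 -a-> p5 -a-> p1 -a-> p2 -b-> p5 -a-> p1 -a-> p2 -a-> p5 -a-> p1 -a-> p2
First repeat at step 4: p5 was already visited.

The earliest repeat is at step j = 4: D is in p5, which it already visited at step i = 1.
Since D has 6 states, any run of length ≥ 6 visits 6+1 states, so by pigeonhole some state repeats within the first 6 steps — that repeat gives the pumpable loop.

p5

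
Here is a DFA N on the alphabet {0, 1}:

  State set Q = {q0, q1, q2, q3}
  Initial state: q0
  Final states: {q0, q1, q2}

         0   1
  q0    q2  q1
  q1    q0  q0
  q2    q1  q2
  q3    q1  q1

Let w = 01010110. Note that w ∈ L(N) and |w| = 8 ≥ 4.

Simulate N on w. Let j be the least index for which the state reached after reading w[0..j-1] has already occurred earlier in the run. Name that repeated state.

q2

State sequence: q0 -0-> q2 -1-> q2 -0-> q1 -1-> q0 -0-> q2 -1-> q2 -1-> q2 -0-> q1
First repeat at step 2: q2 was already visited.

The earliest repeat is at step j = 2: N is in q2, which it already visited at step i = 1.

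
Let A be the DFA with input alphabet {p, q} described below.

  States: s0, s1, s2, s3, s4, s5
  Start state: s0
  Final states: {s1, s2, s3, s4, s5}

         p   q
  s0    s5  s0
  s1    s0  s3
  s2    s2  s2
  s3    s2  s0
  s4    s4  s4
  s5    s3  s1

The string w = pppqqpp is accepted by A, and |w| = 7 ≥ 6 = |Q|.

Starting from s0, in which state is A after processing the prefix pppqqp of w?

State sequence: s0 -p-> s5 -p-> s3 -p-> s2 -q-> s2 -q-> s2 -p-> s2

After reading 6 characters, A is in state s2.

s2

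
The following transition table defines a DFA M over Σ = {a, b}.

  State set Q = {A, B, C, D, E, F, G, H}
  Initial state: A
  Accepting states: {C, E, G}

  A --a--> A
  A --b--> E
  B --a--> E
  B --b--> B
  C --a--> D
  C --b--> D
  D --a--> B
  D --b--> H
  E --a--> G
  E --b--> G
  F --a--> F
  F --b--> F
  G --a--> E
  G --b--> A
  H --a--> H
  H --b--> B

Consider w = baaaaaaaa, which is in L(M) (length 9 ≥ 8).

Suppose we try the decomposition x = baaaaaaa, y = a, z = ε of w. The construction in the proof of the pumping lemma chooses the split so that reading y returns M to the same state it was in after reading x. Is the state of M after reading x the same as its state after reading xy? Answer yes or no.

no

Run of M on the first 9 characters of w = b a a a a a a a a:
  step 0: A  (start)
  step 1: E  (read b: A→E)
  step 2: G  (read a: E→G)
  step 3: E  (read a: G→E)
  step 4: G  (read a: E→G)
  step 5: E  (read a: G→E)
  step 6: G  (read a: E→G)
  step 7: E  (read a: G→E)
  step 8: G  (read a: E→G)
  step 9: E  (read a: G→E)

After x (step 8): G. After xy (step 9): E.
They differ (G ≠ E), so y is not a cycle from the state after x; this split is not the one the pumping-lemma construction produces, and pumping y need not keep the string in L(M).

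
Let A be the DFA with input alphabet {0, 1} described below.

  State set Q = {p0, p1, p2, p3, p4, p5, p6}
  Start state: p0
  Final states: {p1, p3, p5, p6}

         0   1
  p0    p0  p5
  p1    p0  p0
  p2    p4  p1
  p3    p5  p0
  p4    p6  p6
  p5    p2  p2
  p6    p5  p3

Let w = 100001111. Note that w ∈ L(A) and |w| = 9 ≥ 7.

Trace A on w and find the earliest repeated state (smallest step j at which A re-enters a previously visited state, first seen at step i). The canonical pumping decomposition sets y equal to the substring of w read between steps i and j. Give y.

0000

State sequence: p0 -1-> p5 -0-> p2 -0-> p4 -0-> p6 -0-> p5 -1-> p2 -1-> p1 -1-> p0 -1-> p5
First repeat at step 5: p5 was already visited.

So i = 1, j = 5, giving x = w[0:1] = 1, y = w[1:5] = 0000, z = w[5:9] = 1111.
Check: |xy| = 5 ≤ 7 and |y| = 4 ≥ 1. Reading y takes A from p5 back to p5, so every xyⁱz is accepted.
Pumping length from the standard proof: p = 7 (the number of states). The repeated state found above gives |xy| = j ≤ 7 and |y| = j − i ≥ 1.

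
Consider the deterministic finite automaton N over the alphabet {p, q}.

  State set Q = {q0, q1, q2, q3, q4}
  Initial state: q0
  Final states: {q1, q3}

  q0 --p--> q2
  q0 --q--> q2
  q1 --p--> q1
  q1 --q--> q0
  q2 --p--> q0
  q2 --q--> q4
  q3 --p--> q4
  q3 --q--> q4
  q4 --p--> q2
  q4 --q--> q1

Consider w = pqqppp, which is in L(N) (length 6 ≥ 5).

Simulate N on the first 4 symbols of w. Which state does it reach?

q1

State sequence: q0 -p-> q2 -q-> q4 -q-> q1 -p-> q1

After reading 4 characters, N is in state q1.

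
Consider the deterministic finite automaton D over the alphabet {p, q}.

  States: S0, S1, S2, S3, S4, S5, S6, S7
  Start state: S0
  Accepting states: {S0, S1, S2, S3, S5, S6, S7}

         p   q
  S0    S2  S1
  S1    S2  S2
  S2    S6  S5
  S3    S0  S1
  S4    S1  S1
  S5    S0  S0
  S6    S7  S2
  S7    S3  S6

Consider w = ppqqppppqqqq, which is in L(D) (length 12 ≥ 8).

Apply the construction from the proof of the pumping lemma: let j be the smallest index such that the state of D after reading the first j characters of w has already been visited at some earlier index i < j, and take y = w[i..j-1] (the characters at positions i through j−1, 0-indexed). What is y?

pq

Run of D on w = p p q q p p p p q q q q:
  step 0: S0  (start)
  step 1: S2  (read p: S0→S2)
  step 2: S6  (read p: S2→S6)
  step 3: S2  (read q: S6→S2)   ← first repeat (S2 seen earlier)
  step 4: S5  (read q: S2→S5)
  step 5: S0  (read p: S5→S0)
  step 6: S2  (read p: S0→S2)
  step 7: S6  (read p: S2→S6)
  step 8: S7  (read p: S6→S7)
  step 9: S6  (read q: S7→S6)
  step 10: S2  (read q: S6→S2)
  step 11: S5  (read q: S2→S5)
  step 12: S0  (read q: S5→S0)

So i = 1, j = 3, giving x = w[0:1] = p, y = w[1:3] = pq, z = w[3:12] = qppppqqqq.
Check: |xy| = 3 ≤ 8 and |y| = 2 ≥ 1. Reading y takes D from S2 back to S2, so every xyⁱz is accepted.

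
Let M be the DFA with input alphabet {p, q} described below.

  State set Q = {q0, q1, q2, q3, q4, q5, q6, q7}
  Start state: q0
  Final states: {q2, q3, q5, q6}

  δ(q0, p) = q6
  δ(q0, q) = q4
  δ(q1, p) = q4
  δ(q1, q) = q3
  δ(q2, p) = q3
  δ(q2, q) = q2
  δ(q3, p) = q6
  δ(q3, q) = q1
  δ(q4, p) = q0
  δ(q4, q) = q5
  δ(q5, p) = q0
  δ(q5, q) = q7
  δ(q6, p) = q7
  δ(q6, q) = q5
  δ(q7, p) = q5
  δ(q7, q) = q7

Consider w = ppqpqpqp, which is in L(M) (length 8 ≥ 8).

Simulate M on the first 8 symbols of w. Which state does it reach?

q5

State sequence: q0 -p-> q6 -p-> q7 -q-> q7 -p-> q5 -q-> q7 -p-> q5 -q-> q7 -p-> q5

After reading 8 characters, M is in state q5.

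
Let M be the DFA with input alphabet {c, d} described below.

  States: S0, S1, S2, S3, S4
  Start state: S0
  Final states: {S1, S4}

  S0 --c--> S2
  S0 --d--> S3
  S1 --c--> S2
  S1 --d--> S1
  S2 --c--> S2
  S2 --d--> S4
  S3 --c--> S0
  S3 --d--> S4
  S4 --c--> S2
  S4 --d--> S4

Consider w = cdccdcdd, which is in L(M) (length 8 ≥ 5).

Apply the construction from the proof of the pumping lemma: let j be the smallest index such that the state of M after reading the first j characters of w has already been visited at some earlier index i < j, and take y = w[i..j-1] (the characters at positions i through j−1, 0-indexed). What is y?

dc

Run of M on w = c d c c d c d d:
  step 0: S0  (start)
  step 1: S2  (read c: S0→S2)
  step 2: S4  (read d: S2→S4)
  step 3: S2  (read c: S4→S2)   ← first repeat (S2 seen earlier)
  step 4: S2  (read c: S2→S2)
  step 5: S4  (read d: S2→S4)
  step 6: S2  (read c: S4→S2)
  step 7: S4  (read d: S2→S4)
  step 8: S4  (read d: S4→S4)

So i = 1, j = 3, giving x = w[0:1] = c, y = w[1:3] = dc, z = w[3:8] = cdcdd.
Check: |xy| = 3 ≤ 5 and |y| = 2 ≥ 1. Reading y takes M from S2 back to S2, so every xyⁱz is accepted.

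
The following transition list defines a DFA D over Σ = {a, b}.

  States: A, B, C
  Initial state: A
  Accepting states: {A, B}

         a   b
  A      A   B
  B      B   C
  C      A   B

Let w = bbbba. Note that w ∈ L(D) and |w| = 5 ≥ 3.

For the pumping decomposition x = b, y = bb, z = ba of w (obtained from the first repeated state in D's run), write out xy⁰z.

xy⁰z = xz = b·ba = bba.
Reading y = bb takes D from B back to B, so after x the machine is still in B, and z then leads to the accepting state A. Hence bba ∈ L(D).

bba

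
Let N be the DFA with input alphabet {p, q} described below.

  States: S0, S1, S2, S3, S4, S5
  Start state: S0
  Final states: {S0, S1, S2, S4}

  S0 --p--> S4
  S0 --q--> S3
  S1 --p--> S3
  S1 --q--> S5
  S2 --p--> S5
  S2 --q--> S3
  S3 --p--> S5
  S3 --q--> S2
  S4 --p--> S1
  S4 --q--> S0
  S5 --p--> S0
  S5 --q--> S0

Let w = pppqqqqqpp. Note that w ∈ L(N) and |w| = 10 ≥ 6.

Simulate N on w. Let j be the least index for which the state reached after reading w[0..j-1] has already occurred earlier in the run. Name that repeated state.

S3

Run of N on w = p p p q q q q q p p:
  step 0: S0  (start)
  step 1: S4  (read p: S0→S4)
  step 2: S1  (read p: S4→S1)
  step 3: S3  (read p: S1→S3)
  step 4: S2  (read q: S3→S2)
  step 5: S3  (read q: S2→S3)   ← first repeat (S3 seen earlier)
  step 6: S2  (read q: S3→S2)
  step 7: S3  (read q: S2→S3)
  step 8: S2  (read q: S3→S2)
  step 9: S5  (read p: S2→S5)
  step 10: S0  (read p: S5→S0)

The earliest repeat is at step j = 5: N is in S3, which it already visited at step i = 3.
The DFA has 6 states, so the proof of the pumping lemma guarantees a repeated state among the first 6+1 visited; the segment between the two visits is the pumpable y.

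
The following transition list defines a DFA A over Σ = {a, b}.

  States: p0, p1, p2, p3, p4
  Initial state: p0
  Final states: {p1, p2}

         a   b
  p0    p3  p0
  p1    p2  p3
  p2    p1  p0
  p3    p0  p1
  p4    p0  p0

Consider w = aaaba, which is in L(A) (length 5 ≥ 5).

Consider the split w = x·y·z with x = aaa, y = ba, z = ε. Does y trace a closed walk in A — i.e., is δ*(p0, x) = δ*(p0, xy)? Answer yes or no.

no

Run of A on the first 5 characters of w = a a a b a:
  step 0: p0  (start)
  step 1: p3  (read a: p0→p3)
  step 2: p0  (read a: p3→p0)
  step 3: p3  (read a: p0→p3)
  step 4: p1  (read b: p3→p1)
  step 5: p2  (read a: p1→p2)

After x (step 3): p3. After xy (step 5): p2.
They differ (p3 ≠ p2), so y is not a cycle from the state after x; this split is not the one the pumping-lemma construction produces, and pumping y need not keep the string in L(A).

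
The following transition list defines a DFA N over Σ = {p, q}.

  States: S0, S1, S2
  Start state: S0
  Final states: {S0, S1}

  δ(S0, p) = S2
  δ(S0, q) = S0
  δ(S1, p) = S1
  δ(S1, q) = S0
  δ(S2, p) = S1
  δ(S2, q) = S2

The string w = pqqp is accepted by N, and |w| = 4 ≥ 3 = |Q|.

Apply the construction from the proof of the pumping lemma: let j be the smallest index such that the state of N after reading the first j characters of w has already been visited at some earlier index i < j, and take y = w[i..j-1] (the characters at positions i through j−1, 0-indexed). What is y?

q

Run of N on w = p q q p:
  step 0: S0  (start)
  step 1: S2  (read p: S0→S2)
  step 2: S2  (read q: S2→S2)   ← first repeat (S2 seen earlier)
  step 3: S2  (read q: S2→S2)
  step 4: S1  (read p: S2→S1)

So i = 1, j = 2, giving x = w[0:1] = p, y = w[1:2] = q, z = w[2:4] = qp.
Check: |xy| = 2 ≤ 3 and |y| = 1 ≥ 1. Reading y takes N from S2 back to S2, so every xyⁱz is accepted.
Pumping length from the standard proof: p = 3 (the number of states). The repeated state found above gives |xy| = j ≤ 3 and |y| = j − i ≥ 1.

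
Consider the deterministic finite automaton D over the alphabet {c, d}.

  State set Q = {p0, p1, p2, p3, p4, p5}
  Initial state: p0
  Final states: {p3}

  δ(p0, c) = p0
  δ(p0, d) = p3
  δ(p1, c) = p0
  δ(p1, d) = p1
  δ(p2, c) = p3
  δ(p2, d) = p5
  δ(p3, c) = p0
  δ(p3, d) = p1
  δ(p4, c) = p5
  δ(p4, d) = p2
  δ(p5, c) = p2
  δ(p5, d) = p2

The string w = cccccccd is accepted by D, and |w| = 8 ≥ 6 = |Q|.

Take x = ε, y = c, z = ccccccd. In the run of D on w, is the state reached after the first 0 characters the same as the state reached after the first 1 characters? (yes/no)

Run of D on the first 1 characters of w = c:
  step 0: p0  (start)
  step 1: p0  (read c: p0→p0)

After x (step 0): p0. After xy (step 1): p0.
They match, so y = c drives D around a cycle from p0 back to itself; pumping y any number of times keeps D in p0 before reading z, and xyⁱz ∈ L(D) for every i ≥ 0.

yes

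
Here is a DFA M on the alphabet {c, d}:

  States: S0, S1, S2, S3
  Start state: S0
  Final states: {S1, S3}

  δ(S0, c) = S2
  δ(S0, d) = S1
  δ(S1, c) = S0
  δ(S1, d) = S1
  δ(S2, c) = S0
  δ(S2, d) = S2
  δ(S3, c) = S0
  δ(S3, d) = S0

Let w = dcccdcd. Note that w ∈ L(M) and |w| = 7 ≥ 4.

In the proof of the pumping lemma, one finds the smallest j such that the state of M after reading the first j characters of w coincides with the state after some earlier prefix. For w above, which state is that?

Run of M on w = d c c c d c d:
  step 0: S0  (start)
  step 1: S1  (read d: S0→S1)
  step 2: S0  (read c: S1→S0)   ← first repeat (S0 seen earlier)
  step 3: S2  (read c: S0→S2)
  step 4: S0  (read c: S2→S0)
  step 5: S1  (read d: S0→S1)
  step 6: S0  (read c: S1→S0)
  step 7: S1  (read d: S0→S1)

The earliest repeat is at step j = 2: M is in S0, which it already visited at step i = 0.
With |Q| = 4, pigeonhole forces a state repeat no later than step 4; the substring read between the first and second visits to that state can be pumped.

S0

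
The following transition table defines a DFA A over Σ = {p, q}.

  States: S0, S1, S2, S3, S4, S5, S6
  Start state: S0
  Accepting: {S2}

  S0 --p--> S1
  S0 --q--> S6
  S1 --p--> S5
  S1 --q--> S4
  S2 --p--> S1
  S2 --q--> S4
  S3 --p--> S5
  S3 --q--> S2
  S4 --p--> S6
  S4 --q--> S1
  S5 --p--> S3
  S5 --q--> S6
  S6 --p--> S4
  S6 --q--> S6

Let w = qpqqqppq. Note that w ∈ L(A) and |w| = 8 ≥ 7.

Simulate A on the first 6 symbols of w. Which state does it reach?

Run of A on the first 6 characters of w = q p q q q p:
  step 0: S0  (start)
  step 1: S6  (read q: S0→S6)
  step 2: S4  (read p: S6→S4)
  step 3: S1  (read q: S4→S1)
  step 4: S4  (read q: S1→S4)
  step 5: S1  (read q: S4→S1)
  step 6: S5  (read p: S1→S5)

After reading 6 characters, A is in state S5.

S5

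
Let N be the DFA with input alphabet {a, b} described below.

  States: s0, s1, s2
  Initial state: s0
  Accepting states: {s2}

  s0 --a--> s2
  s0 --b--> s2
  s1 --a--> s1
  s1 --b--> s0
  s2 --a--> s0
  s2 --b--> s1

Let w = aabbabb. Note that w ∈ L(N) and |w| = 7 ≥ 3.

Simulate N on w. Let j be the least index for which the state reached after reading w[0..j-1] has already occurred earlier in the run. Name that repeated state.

State sequence: s0 -a-> s2 -a-> s0 -b-> s2 -b-> s1 -a-> s1 -b-> s0 -b-> s2
First repeat at step 2: s0 was already visited.

The earliest repeat is at step j = 2: N is in s0, which it already visited at step i = 0.
Since N has 3 states, any run of length ≥ 3 visits 3+1 states, so by pigeonhole some state repeats within the first 3 steps — that repeat gives the pumpable loop.

s0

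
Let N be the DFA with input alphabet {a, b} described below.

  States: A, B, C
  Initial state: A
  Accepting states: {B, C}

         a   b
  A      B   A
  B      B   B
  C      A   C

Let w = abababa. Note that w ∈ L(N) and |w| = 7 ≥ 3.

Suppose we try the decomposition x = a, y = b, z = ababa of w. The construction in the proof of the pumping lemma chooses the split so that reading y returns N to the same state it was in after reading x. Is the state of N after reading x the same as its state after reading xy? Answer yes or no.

Run of N on the first 2 characters of w = a b:
  step 0: A  (start)
  step 1: B  (read a: A→B)
  step 2: B  (read b: B→B)

After x (step 1): B. After xy (step 2): B.
They match, so y = b drives N around a cycle from B back to itself; pumping y any number of times keeps N in B before reading z, and xyⁱz ∈ L(N) for every i ≥ 0.

yes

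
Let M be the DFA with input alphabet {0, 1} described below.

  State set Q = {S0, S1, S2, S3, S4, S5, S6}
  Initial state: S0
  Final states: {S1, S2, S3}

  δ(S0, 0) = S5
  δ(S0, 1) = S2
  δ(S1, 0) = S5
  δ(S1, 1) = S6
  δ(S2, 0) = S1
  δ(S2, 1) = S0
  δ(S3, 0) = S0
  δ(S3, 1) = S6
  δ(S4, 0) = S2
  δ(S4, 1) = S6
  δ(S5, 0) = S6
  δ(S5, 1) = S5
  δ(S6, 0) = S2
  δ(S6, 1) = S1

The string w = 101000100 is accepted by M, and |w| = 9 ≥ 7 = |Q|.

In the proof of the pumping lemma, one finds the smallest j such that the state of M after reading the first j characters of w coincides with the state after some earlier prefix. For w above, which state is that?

Run of M on w = 1 0 1 0 0 0 1 0 0:
  step 0: S0  (start)
  step 1: S2  (read 1: S0→S2)
  step 2: S1  (read 0: S2→S1)
  step 3: S6  (read 1: S1→S6)
  step 4: S2  (read 0: S6→S2)   ← first repeat (S2 seen earlier)
  step 5: S1  (read 0: S2→S1)
  step 6: S5  (read 0: S1→S5)
  step 7: S5  (read 1: S5→S5)
  step 8: S6  (read 0: S5→S6)
  step 9: S2  (read 0: S6→S2)

The earliest repeat is at step j = 4: M is in S2, which it already visited at step i = 1.
The DFA has 7 states, so the proof of the pumping lemma guarantees a repeated state among the first 7+1 visited; the segment between the two visits is the pumpable y.

S2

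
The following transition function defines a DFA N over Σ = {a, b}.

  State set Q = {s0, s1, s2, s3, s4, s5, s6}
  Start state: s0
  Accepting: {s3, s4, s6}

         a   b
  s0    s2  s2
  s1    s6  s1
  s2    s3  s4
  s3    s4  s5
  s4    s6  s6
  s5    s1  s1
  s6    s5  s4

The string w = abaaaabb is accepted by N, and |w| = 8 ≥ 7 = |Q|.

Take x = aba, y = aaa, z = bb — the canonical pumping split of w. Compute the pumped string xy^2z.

xy^2z = aba·aaa·aaa·bb = abaaaaaaabb.
Reading y = aaa takes N from s6 back to s6, so after x·y·y the machine is still in s6, and z then leads to the accepting state s6. Hence abaaaaaaabb ∈ L(N).

abaaaaaaabb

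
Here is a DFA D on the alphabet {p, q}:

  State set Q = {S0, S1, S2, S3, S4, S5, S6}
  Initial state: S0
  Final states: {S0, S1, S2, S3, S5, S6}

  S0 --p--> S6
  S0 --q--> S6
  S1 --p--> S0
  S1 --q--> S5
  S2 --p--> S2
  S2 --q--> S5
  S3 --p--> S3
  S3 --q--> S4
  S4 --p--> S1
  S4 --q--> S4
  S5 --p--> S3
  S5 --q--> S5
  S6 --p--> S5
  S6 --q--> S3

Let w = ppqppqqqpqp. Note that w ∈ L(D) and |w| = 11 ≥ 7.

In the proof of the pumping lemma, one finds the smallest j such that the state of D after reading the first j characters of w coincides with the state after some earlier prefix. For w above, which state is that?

Run of D on w = p p q p p q q q p q p:
  step 0: S0  (start)
  step 1: S6  (read p: S0→S6)
  step 2: S5  (read p: S6→S5)
  step 3: S5  (read q: S5→S5)   ← first repeat (S5 seen earlier)
  step 4: S3  (read p: S5→S3)
  step 5: S3  (read p: S3→S3)
  step 6: S4  (read q: S3→S4)
  step 7: S4  (read q: S4→S4)
  step 8: S4  (read q: S4→S4)
  step 9: S1  (read p: S4→S1)
  step 10: S5  (read q: S1→S5)
  step 11: S3  (read p: S5→S3)

The earliest repeat is at step j = 3: D is in S5, which it already visited at step i = 2.
Since D has 7 states, any run of length ≥ 7 visits 7+1 states, so by pigeonhole some state repeats within the first 7 steps — that repeat gives the pumpable loop.

S5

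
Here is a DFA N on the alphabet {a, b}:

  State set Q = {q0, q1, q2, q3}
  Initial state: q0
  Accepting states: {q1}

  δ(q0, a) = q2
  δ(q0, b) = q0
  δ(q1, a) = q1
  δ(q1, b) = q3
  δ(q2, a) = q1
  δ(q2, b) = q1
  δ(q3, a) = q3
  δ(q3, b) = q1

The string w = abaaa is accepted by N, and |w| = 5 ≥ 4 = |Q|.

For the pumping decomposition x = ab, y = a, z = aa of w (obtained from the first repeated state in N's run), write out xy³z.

xy^3z = ab·a·a·a·aa = abaaaaa.
Reading y = a takes N from q1 back to q1, so after x·y·y·y the machine is still in q1, and z then leads to the accepting state q1. Hence abaaaaa ∈ L(N).

abaaaaa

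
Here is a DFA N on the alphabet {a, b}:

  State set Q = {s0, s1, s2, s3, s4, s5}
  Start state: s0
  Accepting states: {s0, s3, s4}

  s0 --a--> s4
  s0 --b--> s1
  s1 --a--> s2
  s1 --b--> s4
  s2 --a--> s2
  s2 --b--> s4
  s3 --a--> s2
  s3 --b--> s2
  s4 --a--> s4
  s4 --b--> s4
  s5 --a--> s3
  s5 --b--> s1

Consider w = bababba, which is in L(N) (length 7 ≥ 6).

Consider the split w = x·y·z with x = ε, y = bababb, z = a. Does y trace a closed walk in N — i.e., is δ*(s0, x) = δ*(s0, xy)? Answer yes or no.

no

Run of N on the first 6 characters of w = b a b a b b:
  step 0: s0  (start)
  step 1: s1  (read b: s0→s1)
  step 2: s2  (read a: s1→s2)
  step 3: s4  (read b: s2→s4)
  step 4: s4  (read a: s4→s4)
  step 5: s4  (read b: s4→s4)
  step 6: s4  (read b: s4→s4)

After x (step 0): s0. After xy (step 6): s4.
They differ (s0 ≠ s4), so y is not a cycle from the state after x; this split is not the one the pumping-lemma construction produces, and pumping y need not keep the string in L(N).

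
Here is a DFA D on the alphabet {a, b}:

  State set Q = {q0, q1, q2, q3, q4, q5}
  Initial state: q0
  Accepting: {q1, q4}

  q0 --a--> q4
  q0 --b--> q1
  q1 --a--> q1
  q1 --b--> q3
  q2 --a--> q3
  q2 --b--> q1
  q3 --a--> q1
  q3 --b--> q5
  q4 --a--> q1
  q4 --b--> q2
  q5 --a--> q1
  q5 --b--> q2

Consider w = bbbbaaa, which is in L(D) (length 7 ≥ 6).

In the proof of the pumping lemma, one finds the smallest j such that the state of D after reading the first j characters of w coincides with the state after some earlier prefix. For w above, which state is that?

q3

State sequence: q0 -b-> q1 -b-> q3 -b-> q5 -b-> q2 -a-> q3 -a-> q1 -a-> q1
First repeat at step 5: q3 was already visited.

The earliest repeat is at step j = 5: D is in q3, which it already visited at step i = 2.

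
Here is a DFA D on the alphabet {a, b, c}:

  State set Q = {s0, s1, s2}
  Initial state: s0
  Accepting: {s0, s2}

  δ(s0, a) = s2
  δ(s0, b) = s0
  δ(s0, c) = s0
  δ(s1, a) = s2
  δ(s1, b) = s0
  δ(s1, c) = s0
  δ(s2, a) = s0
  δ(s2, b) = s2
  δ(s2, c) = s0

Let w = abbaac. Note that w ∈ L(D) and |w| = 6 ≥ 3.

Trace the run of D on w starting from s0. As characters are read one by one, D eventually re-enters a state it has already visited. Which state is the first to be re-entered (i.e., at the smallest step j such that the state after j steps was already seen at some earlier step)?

s2

State sequence: s0 -a-> s2 -b-> s2 -b-> s2 -a-> s0 -a-> s2 -c-> s0
First repeat at step 2: s2 was already visited.

The earliest repeat is at step j = 2: D is in s2, which it already visited at step i = 1.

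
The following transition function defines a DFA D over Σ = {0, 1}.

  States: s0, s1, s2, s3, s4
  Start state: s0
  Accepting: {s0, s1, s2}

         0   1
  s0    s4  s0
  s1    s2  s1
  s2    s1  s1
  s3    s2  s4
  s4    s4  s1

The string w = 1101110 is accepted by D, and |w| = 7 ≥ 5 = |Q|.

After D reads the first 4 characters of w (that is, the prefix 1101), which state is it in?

s1

Run of D on the first 4 characters of w = 1 1 0 1:
  step 0: s0  (start)
  step 1: s0  (read 1: s0→s0)
  step 2: s0  (read 1: s0→s0)
  step 3: s4  (read 0: s0→s4)
  step 4: s1  (read 1: s4→s1)

After reading 4 characters, D is in state s1.
(This kind of state-tracing is the core of the pumping-lemma construction: with 5 states, pigeonhole forces a repeat within the first 5 steps.)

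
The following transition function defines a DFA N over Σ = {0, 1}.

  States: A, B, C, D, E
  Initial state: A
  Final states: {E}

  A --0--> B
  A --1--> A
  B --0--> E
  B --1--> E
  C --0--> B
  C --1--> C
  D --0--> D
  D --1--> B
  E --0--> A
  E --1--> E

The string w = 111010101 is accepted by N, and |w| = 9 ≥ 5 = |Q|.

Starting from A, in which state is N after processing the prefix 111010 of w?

Run of N on the first 6 characters of w = 1 1 1 0 1 0:
  step 0: A  (start)
  step 1: A  (read 1: A→A)
  step 2: A  (read 1: A→A)
  step 3: A  (read 1: A→A)
  step 4: B  (read 0: A→B)
  step 5: E  (read 1: B→E)
  step 6: A  (read 0: E→A)

After reading 6 characters, N is in state A.
(This kind of state-tracing is the core of the pumping-lemma construction: with 5 states, pigeonhole forces a repeat within the first 5 steps.)

A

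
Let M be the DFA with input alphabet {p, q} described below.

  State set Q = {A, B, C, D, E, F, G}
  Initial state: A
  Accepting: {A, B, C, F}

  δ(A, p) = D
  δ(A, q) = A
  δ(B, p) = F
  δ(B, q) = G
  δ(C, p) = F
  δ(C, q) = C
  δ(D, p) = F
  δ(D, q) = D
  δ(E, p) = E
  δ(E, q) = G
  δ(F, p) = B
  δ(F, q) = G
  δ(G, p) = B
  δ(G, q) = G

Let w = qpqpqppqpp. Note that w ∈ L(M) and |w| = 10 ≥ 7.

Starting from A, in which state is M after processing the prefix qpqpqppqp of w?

B

State sequence: A -q-> A -p-> D -q-> D -p-> F -q-> G -p-> B -p-> F -q-> G -p-> B

After reading 9 characters, M is in state B.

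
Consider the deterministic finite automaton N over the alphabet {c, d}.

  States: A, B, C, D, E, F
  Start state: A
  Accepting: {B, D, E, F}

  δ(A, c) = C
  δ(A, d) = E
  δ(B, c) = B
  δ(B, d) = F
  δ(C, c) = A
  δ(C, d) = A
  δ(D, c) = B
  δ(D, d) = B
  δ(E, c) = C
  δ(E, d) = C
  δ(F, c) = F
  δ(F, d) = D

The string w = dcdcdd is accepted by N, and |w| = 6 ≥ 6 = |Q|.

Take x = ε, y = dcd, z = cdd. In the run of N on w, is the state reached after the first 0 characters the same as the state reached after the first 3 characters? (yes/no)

Run of N on the first 3 characters of w = d c d:
  step 0: A  (start)
  step 1: E  (read d: A→E)
  step 2: C  (read c: E→C)
  step 3: A  (read d: C→A)

After x (step 0): A. After xy (step 3): A.
They match, so y = dcd drives N around a cycle from A back to itself; pumping y any number of times keeps N in A before reading z, and xyⁱz ∈ L(N) for every i ≥ 0.

yes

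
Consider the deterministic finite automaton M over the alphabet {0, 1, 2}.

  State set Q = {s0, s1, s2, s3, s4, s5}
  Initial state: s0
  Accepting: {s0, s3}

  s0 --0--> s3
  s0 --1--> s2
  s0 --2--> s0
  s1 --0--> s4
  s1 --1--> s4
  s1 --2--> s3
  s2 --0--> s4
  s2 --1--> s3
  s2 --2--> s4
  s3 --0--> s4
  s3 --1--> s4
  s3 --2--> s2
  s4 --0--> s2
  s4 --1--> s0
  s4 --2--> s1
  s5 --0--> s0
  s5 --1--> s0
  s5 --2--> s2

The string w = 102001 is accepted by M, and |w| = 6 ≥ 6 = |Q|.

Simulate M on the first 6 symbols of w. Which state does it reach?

s3

State sequence: s0 -1-> s2 -0-> s4 -2-> s1 -0-> s4 -0-> s2 -1-> s3

After reading 6 characters, M is in state s3.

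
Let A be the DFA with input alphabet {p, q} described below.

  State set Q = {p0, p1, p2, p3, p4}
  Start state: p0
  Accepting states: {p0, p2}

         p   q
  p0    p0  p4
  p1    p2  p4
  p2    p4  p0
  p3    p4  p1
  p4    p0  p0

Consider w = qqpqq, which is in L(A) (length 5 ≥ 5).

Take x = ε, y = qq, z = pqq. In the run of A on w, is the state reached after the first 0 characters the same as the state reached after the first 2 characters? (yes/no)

Run of A on the first 2 characters of w = q q:
  step 0: p0  (start)
  step 1: p4  (read q: p0→p4)
  step 2: p0  (read q: p4→p0)

After x (step 0): p0. After xy (step 2): p0.
They match, so y = qq drives A around a cycle from p0 back to itself; pumping y any number of times keeps A in p0 before reading z, and xyⁱz ∈ L(A) for every i ≥ 0.

yes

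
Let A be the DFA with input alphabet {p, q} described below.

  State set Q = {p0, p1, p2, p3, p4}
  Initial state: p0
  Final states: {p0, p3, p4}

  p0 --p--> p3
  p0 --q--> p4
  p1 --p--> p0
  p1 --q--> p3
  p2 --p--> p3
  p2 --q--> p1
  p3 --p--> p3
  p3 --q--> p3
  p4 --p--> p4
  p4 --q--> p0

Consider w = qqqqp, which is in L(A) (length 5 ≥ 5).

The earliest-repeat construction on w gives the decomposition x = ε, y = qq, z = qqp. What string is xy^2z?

qqqqqqp

xy^2z = ε·qq·qq·qqp = qqqqqqp.
Reading y = qq takes A from p0 back to p0, so after x·y·y the machine is still in p0, and z then leads to the accepting state p3. Hence qqqqqqp ∈ L(A).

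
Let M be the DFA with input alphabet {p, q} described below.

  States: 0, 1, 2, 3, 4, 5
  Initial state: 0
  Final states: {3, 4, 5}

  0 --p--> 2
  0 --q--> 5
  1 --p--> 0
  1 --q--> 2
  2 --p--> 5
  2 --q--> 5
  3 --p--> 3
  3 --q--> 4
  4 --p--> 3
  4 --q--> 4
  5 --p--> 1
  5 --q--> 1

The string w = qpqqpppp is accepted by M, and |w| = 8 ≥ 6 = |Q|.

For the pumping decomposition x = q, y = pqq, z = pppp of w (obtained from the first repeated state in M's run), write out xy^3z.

qpqqpqqpqqpppp

xy^3z = q·pqq·pqq·pqq·pppp = qpqqpqqpqqpppp.
Reading y = pqq takes M from 5 back to 5, so after x·y·y·y the machine is still in 5, and z then leads to the accepting state 5. Hence qpqqpqqpqqpppp ∈ L(M).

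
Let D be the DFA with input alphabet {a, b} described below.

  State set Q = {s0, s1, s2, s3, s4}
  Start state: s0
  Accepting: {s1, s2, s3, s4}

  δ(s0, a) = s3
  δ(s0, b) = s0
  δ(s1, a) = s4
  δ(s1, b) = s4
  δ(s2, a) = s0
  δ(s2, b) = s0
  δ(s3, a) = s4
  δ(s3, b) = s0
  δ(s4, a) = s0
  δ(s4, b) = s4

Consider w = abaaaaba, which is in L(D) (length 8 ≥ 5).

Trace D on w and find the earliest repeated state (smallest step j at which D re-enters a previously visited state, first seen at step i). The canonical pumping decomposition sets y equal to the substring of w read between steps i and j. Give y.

ab

State sequence: s0 -a-> s3 -b-> s0 -a-> s3 -a-> s4 -a-> s0 -a-> s3 -b-> s0 -a-> s3
First repeat at step 2: s0 was already visited.

So i = 0, j = 2, giving x = w[0:0] = ε, y = w[0:2] = ab, z = w[2:8] = aaaaba.
Check: |xy| = 2 ≤ 5 and |y| = 2 ≥ 1. Reading y takes D from s0 back to s0, so every xyⁱz is accepted.
The DFA has 5 states, so the proof of the pumping lemma guarantees a repeated state among the first 5+1 visited; the segment between the two visits is the pumpable y.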